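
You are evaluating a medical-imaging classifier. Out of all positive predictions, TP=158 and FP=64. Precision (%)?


Precision = TP/(TP+FP)
= 158/(158+64)
= 158/222 = 71.17%

71.17%


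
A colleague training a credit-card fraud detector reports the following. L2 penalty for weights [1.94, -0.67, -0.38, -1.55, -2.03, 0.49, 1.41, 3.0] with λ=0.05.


‖w‖₂² = (1.94)² + (-0.67)² + (-0.38)² + (-1.55)² + (-2.03)² + (0.49)² + (1.41)² + (3.0)²
     = 3.7636 + 0.4489 + 0.1444 + 2.4025 + 4.1209 + 0.2401 + 1.9881 + 9
     = 22.1085
λ·‖w‖₂² = 0.05·22.1085 = 1.105425

1.105425


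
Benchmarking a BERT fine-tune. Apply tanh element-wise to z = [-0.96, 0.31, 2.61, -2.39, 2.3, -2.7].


tanh(-0.96) = -0.7443
tanh(0.31) = 0.3004
tanh(2.61) = 0.9892
tanh(-2.39) = -0.9833
tanh(2.3) = 0.9801
tanh(-2.7) = -0.991
result = [-0.7443, 0.3004, 0.9892, -0.9833, 0.9801, -0.991]

[-0.7443, 0.3004, 0.9892, -0.9833, 0.9801, -0.991]


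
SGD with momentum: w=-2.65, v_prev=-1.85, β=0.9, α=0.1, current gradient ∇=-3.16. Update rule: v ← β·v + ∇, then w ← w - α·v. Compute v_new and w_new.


v_new = 0.9·-1.85 - 3.16 = -1.665 - 3.16 = -4.825
w_new = -2.65 - 0.1·-4.825 = -2.65 + 0.4825 = -2.1675

v_new=-4.825, w_new=-2.1675


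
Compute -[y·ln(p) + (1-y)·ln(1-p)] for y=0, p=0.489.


BCE = -[y·ln(p) + (1-y)·ln(1-p)]
= -0 - 1·ln(1-0.489)
= -ln(0.511) = 0.6714

0.6714


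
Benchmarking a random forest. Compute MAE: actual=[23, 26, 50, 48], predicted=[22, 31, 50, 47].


Absolute errors: |23-22|=1, |26-31|=5, |50-50|=0, |48-47|=1
Sum = 7
MAE = 7/4 = 7/4

7/4


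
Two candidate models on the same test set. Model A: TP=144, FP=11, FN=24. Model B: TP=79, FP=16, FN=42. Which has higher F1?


Model A: P=144/155=0.929, R=144/168=0.8571, F1=2PR/(P+R)=2TP/(2TP+FP+FN)=288/323=0.8916
Model B: P=79/95=0.8316, R=79/121=0.6529, F1=2PR/(P+R)=2TP/(2TP+FP+FN)=158/216=0.7315
0.8916 > 0.7315 → Model A

Model A


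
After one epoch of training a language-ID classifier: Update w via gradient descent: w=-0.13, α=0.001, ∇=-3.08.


w_new = w - α·∇
= -0.13 - 0.001·-3.08
= -0.13 + 0.00308
= -0.12692

-0.12692


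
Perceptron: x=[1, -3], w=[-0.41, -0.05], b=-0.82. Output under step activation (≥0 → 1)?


z = (1)·(-0.41) + (-3)·(-0.05) - 0.82
  = -1.08
step(z) = 0 (z<0)

0


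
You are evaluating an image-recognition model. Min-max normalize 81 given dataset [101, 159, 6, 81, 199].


min=6, max=199
(81-6)/(199-6) = 75/193 = 0.3886

0.3886


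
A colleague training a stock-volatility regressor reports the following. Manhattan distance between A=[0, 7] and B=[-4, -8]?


d = |0+ 4| + |7+ 8|
  = 4 + 15
  = 19

19


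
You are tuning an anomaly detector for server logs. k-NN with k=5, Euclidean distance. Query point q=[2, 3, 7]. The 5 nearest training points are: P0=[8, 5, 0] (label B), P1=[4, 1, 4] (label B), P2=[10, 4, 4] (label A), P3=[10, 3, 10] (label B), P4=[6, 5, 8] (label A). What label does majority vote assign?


d(q,P0) = 9.434  (label B)
d(q,P1) = 4.1231  (label B)
d(q,P2) = 8.6023  (label A)
d(q,P3) = 8.544  (label B)
d(q,P4) = 4.5826  (label A)
Votes: A=2, B=3
Majority → B

B


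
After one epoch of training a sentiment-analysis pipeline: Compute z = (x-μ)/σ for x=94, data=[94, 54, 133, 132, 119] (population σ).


μ = 106.4, σ = 29.7362
z = (94 - 106.4)/29.7362 = -0.417

-0.417


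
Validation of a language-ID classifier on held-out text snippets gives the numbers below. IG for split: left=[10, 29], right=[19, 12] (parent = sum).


Parent = [29, 41], H_parent = 0.9787
H_left = 0.8213 (n=39), H_right = 0.9629 (n=31)
H_children = (39/70)·0.8213 + (31/70)·0.9629 = 0.884
IG = 0.9787 - 0.884 = 0.0947

0.0947


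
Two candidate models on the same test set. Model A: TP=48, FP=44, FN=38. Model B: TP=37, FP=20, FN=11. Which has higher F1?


Model A: P=48/92=0.5217, R=48/86=0.5581, F1=2PR/(P+R)=2TP/(2TP+FP+FN)=96/178=0.5393
Model B: P=37/57=0.6491, R=37/48=0.7708, F1=2PR/(P+R)=2TP/(2TP+FP+FN)=74/105=0.7048
0.5393 < 0.7048 → Model B

Model B


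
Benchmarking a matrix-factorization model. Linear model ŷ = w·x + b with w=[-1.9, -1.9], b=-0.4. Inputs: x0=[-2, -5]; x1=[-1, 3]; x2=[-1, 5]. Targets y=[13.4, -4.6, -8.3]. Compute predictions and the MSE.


ŷ0 = (-1.9)·(-2) + (-1.9)·(-5) - 0.4 = 12.9
ŷ1 = (-1.9)·(-1) + (-1.9)·(3) - 0.4 = -4.2
ŷ2 = (-1.9)·(-1) + (-1.9)·(5) - 0.4 = -8.0
errors² = [0.25, 0.16, 0.09]
MSE = 0.5000/3 = 0.1667

0.1667


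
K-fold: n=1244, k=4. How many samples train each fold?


Fold size = 1244/4 = 311
Training per fold = 1244 - 311 = 933

933


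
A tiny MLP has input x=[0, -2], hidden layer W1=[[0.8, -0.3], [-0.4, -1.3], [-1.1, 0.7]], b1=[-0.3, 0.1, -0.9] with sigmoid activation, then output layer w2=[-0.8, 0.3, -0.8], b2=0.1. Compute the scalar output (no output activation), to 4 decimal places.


z1[0] = (0.8)·(0) + (-0.3)·(-2) - 0.3 = 0.3
z1[1] = (-0.4)·(0) + (-1.3)·(-2) + 0.1 = 2.7
z1[2] = (-1.1)·(0) + (0.7)·(-2) - 0.9 = -2.3
h = sigmoid(z1) = [0.5744, 0.937, 0.0911]
output = (-0.8)·(0.5744) + (0.3)·(0.937) + (-0.8)·(0.0911) + 0.1 = -0.1513

-0.1513


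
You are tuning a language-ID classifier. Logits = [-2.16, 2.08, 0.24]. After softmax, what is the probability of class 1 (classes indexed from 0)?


Exponentials: e^-2.16=0.1153, e^2.08=8.0045, e^0.24=1.2712
Sum = 9.391
Softmax = [0.0123, 0.8524, 0.1354]
p[1] = 8.0045/9.391 = 0.8524

0.8524


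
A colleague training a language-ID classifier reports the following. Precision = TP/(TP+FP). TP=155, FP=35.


Precision = TP/(TP+FP)
= 155/(155+35)
= 155/190 = 81.58%

81.58%


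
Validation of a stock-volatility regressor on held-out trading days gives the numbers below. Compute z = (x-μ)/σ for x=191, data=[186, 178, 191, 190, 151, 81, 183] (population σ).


μ = 165.7143, σ = 36.8073
z = (191 - 165.7143)/36.8073 = 0.687

0.687


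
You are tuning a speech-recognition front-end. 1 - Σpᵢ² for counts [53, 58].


Probabilities: [53/111, 58/111] ≈ [0.4775, 0.5225]
Σpᵢ² = (2809 + 3364)/111² = 6173/12321
Gini = 1 - Σpᵢ² = 1 - 6173/12321 = 0.499

0.499


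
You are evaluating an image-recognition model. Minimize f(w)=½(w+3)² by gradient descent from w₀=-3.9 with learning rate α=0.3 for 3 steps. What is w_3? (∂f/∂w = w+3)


step 1: grad = -3.9+3 = -0.9; w = -3.9 - 0.3·(-0.9) = -3.63
step 2: grad = -3.63+3 = -0.63; w = -3.63 - 0.3·(-0.63) = -3.441
step 3: grad = -3.441+3 = -0.441; w = -3.441 - 0.3·(-0.441) = -3.3087

-3.3087


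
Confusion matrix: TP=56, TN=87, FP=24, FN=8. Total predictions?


Total = TP + TN + FP + FN
= 56 + 87 + 24 + 8
= 175
(Predicted positive: 80, predicted negative: 95)

175


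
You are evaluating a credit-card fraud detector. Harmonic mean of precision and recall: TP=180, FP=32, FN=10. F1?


Precision = 180/212 = 0.8491
Recall = 180/190 = 0.9474
F1 = 2·P·R/(P+R) = 2·TP/(2·TP+FP+FN) = 360/(360+32+10) = 360/402 = 0.8955

0.8955


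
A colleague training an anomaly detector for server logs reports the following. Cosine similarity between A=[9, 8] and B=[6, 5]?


A·B = 9·6 + 8·5 = 94
‖A‖ = √145 = 12.0416, ‖B‖ = √61 = 7.8102
cos = 94/(√145·√61) = 94/√8845 = 0.9995

0.9995


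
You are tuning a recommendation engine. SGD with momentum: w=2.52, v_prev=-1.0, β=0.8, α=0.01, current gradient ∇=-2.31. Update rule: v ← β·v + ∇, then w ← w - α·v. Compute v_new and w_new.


v_new = 0.8·-1.0 - 2.31 = -0.8 - 2.31 = -3.11
w_new = 2.52 - 0.01·-3.11 = 2.52 + 0.0311 = 2.5511

v_new=-3.11, w_new=2.5511


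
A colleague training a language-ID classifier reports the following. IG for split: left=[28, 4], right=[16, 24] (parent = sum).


Parent = [44, 28], H_parent = 0.9641
H_left = 0.5436 (n=32), H_right = 0.971 (n=40)
H_children = (32/72)·0.5436 + (40/72)·0.971 = 0.781
IG = 0.9641 - 0.781 = 0.1831

0.1831


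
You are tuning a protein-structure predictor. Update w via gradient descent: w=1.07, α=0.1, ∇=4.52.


w_new = w - α·∇
= 1.07 - 0.1·4.52
= 1.07 - 0.452
= 0.618

0.618


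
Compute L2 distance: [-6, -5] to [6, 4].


d = √((-6-6)² + (-5-4)²)
  = √(144 + 81)
  = √225 = 15.0

15.0


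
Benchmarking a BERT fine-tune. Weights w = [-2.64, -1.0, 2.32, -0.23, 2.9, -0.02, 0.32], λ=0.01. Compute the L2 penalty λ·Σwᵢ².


‖w‖₂² = (-2.64)² + (-1.0)² + (2.32)² + (-0.23)² + (2.9)² + (-0.02)² + (0.32)²
     = 6.9696 + 1 + 5.3824 + 0.0529 + 8.41 + 0.0004 + 0.1024
     = 21.9177
λ·‖w‖₂² = 0.01·21.9177 = 0.219177

0.219177


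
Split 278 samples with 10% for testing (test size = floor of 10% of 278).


Test = ⌊278·10/100⌋ = 27
Train = 278 - 27 = 251

Train: 251, Test: 27


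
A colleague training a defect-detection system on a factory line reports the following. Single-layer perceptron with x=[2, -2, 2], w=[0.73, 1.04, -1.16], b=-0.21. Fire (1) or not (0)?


z = (2)·(0.73) + (-2)·(1.04) + (2)·(-1.16) - 0.21
  = -3.15
step(z) = 0 (z<0)

0


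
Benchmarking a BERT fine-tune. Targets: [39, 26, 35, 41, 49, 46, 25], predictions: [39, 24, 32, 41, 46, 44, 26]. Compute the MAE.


Absolute errors: |39-39|=0, |26-24|=2, |35-32|=3, |41-41|=0, |49-46|=3, |46-44|=2, |25-26|=1
Sum = 11
MAE = 11/7 = 11/7

11/7


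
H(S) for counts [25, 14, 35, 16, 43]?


Probabilities: [25/133, 14/133, 35/133, 16/133, 43/133] ≈ [0.188, 0.1053, 0.2632, 0.1203, 0.3233]
H = -((25/133)·log₂(25/133) + (14/133)·log₂(14/133) + (35/133)·log₂(35/133) + (16/133)·log₂(16/133) + (43/133)·log₂(43/133))
  = 2.1962 bits

2.1962 bits


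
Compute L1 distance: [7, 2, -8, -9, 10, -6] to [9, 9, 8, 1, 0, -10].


d = |7-9| + |2-9| + |-8-8| + |-9-1| + |10-0| + |-6+ 10|
  = 2 + 7 + 16 + 10 + 10 + 4
  = 49

49


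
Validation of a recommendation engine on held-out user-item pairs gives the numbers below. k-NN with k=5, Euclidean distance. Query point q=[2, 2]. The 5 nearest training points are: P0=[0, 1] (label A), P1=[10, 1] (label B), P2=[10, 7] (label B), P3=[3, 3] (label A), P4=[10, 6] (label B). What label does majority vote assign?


d(q,P0) = 2.2361  (label A)
d(q,P1) = 8.0623  (label B)
d(q,P2) = 9.434  (label B)
d(q,P3) = 1.4142  (label A)
d(q,P4) = 8.9443  (label B)
Votes: A=2, B=3
Majority → B

B


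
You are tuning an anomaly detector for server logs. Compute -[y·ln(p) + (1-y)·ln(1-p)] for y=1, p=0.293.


BCE = -[y·ln(p) + (1-y)·ln(1-p)]
= -1·ln(0.293) - 0
= -ln(0.293) = 1.2276

1.2276


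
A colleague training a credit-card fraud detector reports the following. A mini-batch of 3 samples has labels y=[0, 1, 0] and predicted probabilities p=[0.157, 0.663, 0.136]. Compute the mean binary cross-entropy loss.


L[0] = -ln(1-0.157) = -ln(0.843) = 0.1708
L[1] = -ln(0.663) = 0.411
L[2] = -ln(1-0.136) = -ln(0.864) = 0.1462
mean = (0.1708 + 0.411 + 0.1462)/3 = 0.2427

0.2427


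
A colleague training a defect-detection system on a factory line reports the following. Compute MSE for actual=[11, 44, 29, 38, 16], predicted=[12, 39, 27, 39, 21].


Squared errors: (11-12)²=1, (44-39)²=25, (29-27)²=4, (38-39)²=1, (16-21)²=25
Sum = 56
MSE = 56/5 = 56/5

56/5


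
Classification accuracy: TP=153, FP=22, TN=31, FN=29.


Accuracy = (TP+TN)/(TP+TN+FP+FN)
= (153+31)/(235)
= 184/235 = 78.3%

78.3%


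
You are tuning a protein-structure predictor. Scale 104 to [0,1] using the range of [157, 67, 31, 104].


min=31, max=157
(104-31)/(157-31) = 73/126 = 0.5794

0.5794


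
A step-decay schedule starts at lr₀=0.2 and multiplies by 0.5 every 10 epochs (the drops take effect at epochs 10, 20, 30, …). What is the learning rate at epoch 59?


n_drops = ⌊59/10⌋ = 5
lr = 0.2·0.5^5 = 0.2·0.03125 = 0.00625

0.00625


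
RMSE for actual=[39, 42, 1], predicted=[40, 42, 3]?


MSE = 5/3 = 1.6667
RMSE = √(5/3) = 1.291

1.291


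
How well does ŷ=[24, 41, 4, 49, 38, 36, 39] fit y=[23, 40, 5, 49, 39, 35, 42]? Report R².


ȳ = 33.2857
SS_res = Σ(y-ŷ)² = 14
SS_tot = Σ(y-ȳ)² = 1309.43
R² = 1 - SS_res/SS_tot = 1 - 0.0107 = 0.9893

0.9893


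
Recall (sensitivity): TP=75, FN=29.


Recall = TP/(TP+FN)
= 75/(75+29)
= 75/104 = 72.12%

72.12%


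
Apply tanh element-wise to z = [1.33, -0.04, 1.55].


tanh(1.33) = 0.8692
tanh(-0.04) = -0.04
tanh(1.55) = 0.9138
result = [0.8692, -0.04, 0.9138]

[0.8692, -0.04, 0.9138]


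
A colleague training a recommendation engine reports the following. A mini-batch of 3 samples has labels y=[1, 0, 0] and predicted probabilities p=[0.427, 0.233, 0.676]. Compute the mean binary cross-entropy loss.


L[0] = -ln(0.427) = 0.851
L[1] = -ln(1-0.233) = -ln(0.767) = 0.2653
L[2] = -ln(1-0.676) = -ln(0.324) = 1.127
mean = (0.851 + 0.2653 + 1.127)/3 = 0.7478

0.7478


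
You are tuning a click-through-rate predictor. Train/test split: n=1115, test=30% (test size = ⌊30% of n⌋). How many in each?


Test = ⌊1115·30/100⌋ = 334
Train = 1115 - 334 = 781

Train: 781, Test: 334


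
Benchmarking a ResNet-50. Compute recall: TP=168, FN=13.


Recall = TP/(TP+FN)
= 168/(168+13)
= 168/181 = 92.82%

92.82%


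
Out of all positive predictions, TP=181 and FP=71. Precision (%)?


Precision = TP/(TP+FP)
= 181/(181+71)
= 181/252 = 71.83%

71.83%


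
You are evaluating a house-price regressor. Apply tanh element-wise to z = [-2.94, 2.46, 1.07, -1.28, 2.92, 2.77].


tanh(-2.94) = -0.9944
tanh(2.46) = 0.9855
tanh(1.07) = 0.7895
tanh(-1.28) = -0.8565
tanh(2.92) = 0.9942
tanh(2.77) = 0.9922
result = [-0.9944, 0.9855, 0.7895, -0.8565, 0.9942, 0.9922]

[-0.9944, 0.9855, 0.7895, -0.8565, 0.9942, 0.9922]


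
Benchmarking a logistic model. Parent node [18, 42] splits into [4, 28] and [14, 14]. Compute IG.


Parent = [18, 42], H_parent = 0.8813
H_left = 0.5436 (n=32), H_right = 1 (n=28)
H_children = (32/60)·0.5436 + (28/60)·1 = 0.7566
IG = 0.8813 - 0.7566 = 0.1247

0.1247


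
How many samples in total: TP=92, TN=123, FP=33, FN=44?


Total = TP + TN + FP + FN
= 92 + 123 + 33 + 44
= 292
(Predicted positive: 125, predicted negative: 167)

292


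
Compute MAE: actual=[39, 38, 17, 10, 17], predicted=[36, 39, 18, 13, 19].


Absolute errors: |39-36|=3, |38-39|=1, |17-18|=1, |10-13|=3, |17-19|=2
Sum = 10
MAE = 10/5 = 2

2


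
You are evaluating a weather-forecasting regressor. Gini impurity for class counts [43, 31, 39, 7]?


Probabilities: [43/120, 31/120, 39/120, 7/120] ≈ [0.3583, 0.2583, 0.325, 0.0583]
Σpᵢ² = (1849 + 961 + 1521 + 49)/120² = 4380/14400
Gini = 1 - Σpᵢ² = 1 - 4380/14400 = 0.6958

0.6958


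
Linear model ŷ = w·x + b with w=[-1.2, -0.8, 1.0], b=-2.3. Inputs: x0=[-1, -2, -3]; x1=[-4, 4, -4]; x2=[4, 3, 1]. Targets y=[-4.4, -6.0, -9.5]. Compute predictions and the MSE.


ŷ0 = (-1.2)·(-1) + (-0.8)·(-2) + (1.0)·(-3) - 2.3 = -2.5
ŷ1 = (-1.2)·(-4) + (-0.8)·(4) + (1.0)·(-4) - 2.3 = -4.7
ŷ2 = (-1.2)·(4) + (-0.8)·(3) + (1.0)·(1) - 2.3 = -8.5
errors² = [3.61, 1.69, 1.0]
MSE = 6.3000/3 = 2.1

2.1


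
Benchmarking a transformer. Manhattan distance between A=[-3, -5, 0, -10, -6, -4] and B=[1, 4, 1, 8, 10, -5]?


d = |-3-1| + |-5-4| + |0-1| + |-10-8| + |-6-10| + |-4+ 5|
  = 4 + 9 + 1 + 18 + 16 + 1
  = 49

49


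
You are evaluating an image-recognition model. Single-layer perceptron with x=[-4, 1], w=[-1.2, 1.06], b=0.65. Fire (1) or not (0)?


z = (-4)·(-1.2) + (1)·(1.06) + 0.65
  = 6.51
step(z) = 1 (z≥0)

1


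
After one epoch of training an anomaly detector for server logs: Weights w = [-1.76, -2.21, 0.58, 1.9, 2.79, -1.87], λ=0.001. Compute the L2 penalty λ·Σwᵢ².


‖w‖₂² = (-1.76)² + (-2.21)² + (0.58)² + (1.9)² + (2.79)² + (-1.87)²
     = 3.0976 + 4.8841 + 0.3364 + 3.61 + 7.7841 + 3.4969
     = 23.2091
λ·‖w‖₂² = 0.001·23.2091 = 0.023209

0.023209


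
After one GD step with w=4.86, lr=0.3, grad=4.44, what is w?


w_new = w - α·∇
= 4.86 - 0.3·4.44
= 4.86 - 1.332
= 3.528

3.528


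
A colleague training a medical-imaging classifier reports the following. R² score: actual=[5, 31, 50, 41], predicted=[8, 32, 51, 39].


ȳ = 31.75
SS_res = Σ(y-ŷ)² = 15
SS_tot = Σ(y-ȳ)² = 1134.75
R² = 1 - SS_res/SS_tot = 1 - 0.0132 = 0.9868

0.9868


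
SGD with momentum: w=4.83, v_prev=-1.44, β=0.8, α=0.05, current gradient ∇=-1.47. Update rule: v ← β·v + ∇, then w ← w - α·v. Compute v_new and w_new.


v_new = 0.8·-1.44 - 1.47 = -1.152 - 1.47 = -2.622
w_new = 4.83 - 0.05·-2.622 = 4.83 + 0.1311 = 4.9611

v_new=-2.622, w_new=4.9611


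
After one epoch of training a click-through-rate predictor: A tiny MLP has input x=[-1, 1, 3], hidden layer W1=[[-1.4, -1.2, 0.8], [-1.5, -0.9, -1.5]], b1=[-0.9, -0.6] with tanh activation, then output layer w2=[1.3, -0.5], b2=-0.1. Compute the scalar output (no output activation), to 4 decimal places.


z1[0] = (-1.4)·(-1) + (-1.2)·(1) + (0.8)·(3) - 0.9 = 1.7
z1[1] = (-1.5)·(-1) + (-0.9)·(1) + (-1.5)·(3) - 0.6 = -4.5
h = tanh(z1) = [0.9354, -0.9998]
output = (1.3)·(0.9354) + (-0.5)·(-0.9998) - 0.1 = 1.6159

1.6159


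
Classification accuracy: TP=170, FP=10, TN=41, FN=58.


Accuracy = (TP+TN)/(TP+TN+FP+FN)
= (170+41)/(279)
= 211/279 = 75.63%

75.63%


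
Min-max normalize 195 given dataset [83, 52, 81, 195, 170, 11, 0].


min=0, max=195
(195-0)/(195-0) = 195/195 = 1.0

1.0


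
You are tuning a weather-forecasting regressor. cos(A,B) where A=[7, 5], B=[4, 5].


A·B = 7·4 + 5·5 = 53
‖A‖ = √74 = 8.6023, ‖B‖ = √41 = 6.4031
cos = 53/(√74·√41) = 53/√3034 = 0.9622

0.9622


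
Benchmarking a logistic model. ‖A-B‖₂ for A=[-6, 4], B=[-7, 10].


d = √((-6+ 7)² + (4-10)²)
  = √(1 + 36)
  = √37 = 6.0828

6.0828


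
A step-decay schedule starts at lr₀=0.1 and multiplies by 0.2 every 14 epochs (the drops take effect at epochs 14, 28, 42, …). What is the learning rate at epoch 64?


n_drops = ⌊64/14⌋ = 4
lr = 0.1·0.2^4 = 0.1·0.0016 = 0.00016

0.00016


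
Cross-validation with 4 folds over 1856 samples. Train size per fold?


Fold size = 1856/4 = 464
Training per fold = 1856 - 464 = 1392

1392


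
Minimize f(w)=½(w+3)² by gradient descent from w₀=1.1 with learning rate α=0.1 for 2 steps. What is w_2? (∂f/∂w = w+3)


step 1: grad = 1.1+3 = 4.1; w = 1.1 - 0.1·(4.1) = 0.69
step 2: grad = 0.69+3 = 3.69; w = 0.69 - 0.1·(3.69) = 0.321

0.321


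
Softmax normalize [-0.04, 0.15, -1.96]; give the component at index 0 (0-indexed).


Exponentials: e^-0.04=0.9608, e^0.15=1.1618, e^-1.96=0.1409
Sum = 2.2635
Softmax = [0.4245, 0.5133, 0.0622]
p[0] = 0.9608/2.2635 = 0.4245

0.4245


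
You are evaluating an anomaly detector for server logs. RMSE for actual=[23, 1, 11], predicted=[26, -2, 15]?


MSE = 34/3 = 11.3333
RMSE = √(34/3) = 3.3665

3.3665


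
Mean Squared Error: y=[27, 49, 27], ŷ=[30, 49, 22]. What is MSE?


Squared errors: (27-30)²=9, (49-49)²=0, (27-22)²=25
Sum = 34
MSE = 34/3 = 34/3

34/3


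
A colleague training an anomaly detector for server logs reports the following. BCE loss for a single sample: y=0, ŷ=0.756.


BCE = -[y·ln(p) + (1-y)·ln(1-p)]
= -0 - 1·ln(1-0.756)
= -ln(0.244) = 1.4106

1.4106


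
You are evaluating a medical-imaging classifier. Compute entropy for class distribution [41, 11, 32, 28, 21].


Probabilities: [41/133, 11/133, 32/133, 28/133, 21/133] ≈ [0.3083, 0.0827, 0.2406, 0.2105, 0.1579]
H = -((41/133)·log₂(41/133) + (11/133)·log₂(11/133) + (32/133)·log₂(32/133) + (28/133)·log₂(28/133) + (21/133)·log₂(21/133))
  = 2.209 bits

2.209 bits


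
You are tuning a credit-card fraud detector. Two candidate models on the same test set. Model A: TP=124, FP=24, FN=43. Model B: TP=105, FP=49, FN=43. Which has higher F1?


Model A: P=124/148=0.8378, R=124/167=0.7425, F1=2PR/(P+R)=2TP/(2TP+FP+FN)=248/315=0.7873
Model B: P=105/154=0.6818, R=105/148=0.7095, F1=2PR/(P+R)=2TP/(2TP+FP+FN)=210/302=0.6954
0.7873 > 0.6954 → Model A

Model A


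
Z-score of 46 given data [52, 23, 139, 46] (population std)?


μ = 65, σ = 44.0738
z = (46 - 65)/44.0738 = -0.4311

-0.4311


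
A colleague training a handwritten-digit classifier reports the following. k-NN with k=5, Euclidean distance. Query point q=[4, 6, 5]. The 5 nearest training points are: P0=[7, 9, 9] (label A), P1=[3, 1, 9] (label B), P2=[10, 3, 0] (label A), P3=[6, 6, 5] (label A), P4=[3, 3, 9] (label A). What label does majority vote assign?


d(q,P0) = 5.831  (label A)
d(q,P1) = 6.4807  (label B)
d(q,P2) = 8.3666  (label A)
d(q,P3) = 2.0  (label A)
d(q,P4) = 5.099  (label A)
Votes: A=4, B=1
Majority → A

A


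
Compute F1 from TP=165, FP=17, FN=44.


Precision = 165/182 = 0.9066
Recall = 165/209 = 0.7895
F1 = 2·P·R/(P+R) = 2·TP/(2·TP+FP+FN) = 330/(330+17+44) = 330/391 = 0.844

0.844


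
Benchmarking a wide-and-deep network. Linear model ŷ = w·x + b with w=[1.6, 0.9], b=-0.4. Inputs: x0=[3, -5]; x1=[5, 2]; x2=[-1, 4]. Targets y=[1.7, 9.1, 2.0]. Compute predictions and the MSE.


ŷ0 = (1.6)·(3) + (0.9)·(-5) - 0.4 = -0.1
ŷ1 = (1.6)·(5) + (0.9)·(2) - 0.4 = 9.4
ŷ2 = (1.6)·(-1) + (0.9)·(4) - 0.4 = 1.6
errors² = [3.24, 0.09, 0.16]
MSE = 3.4900/3 = 1.1633

1.1633


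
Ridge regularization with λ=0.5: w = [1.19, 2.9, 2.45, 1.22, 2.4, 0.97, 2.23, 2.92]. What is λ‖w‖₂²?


‖w‖₂² = (1.19)² + (2.9)² + (2.45)² + (1.22)² + (2.4)² + (0.97)² + (2.23)² + (2.92)²
     = 1.4161 + 8.41 + 6.0025 + 1.4884 + 5.76 + 0.9409 + 4.9729 + 8.5264
     = 37.5172
λ·‖w‖₂² = 0.5·37.5172 = 18.7586

18.7586


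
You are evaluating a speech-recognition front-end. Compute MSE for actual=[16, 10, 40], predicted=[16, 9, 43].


Squared errors: (16-16)²=0, (10-9)²=1, (40-43)²=9
Sum = 10
MSE = 10/3 = 10/3

10/3


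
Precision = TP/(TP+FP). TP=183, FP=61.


Precision = TP/(TP+FP)
= 183/(183+61)
= 183/244 = 75.0%

75.0%


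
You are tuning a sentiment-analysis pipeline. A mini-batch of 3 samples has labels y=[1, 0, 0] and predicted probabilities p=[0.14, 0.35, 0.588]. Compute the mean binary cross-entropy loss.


L[0] = -ln(0.14) = 1.9661
L[1] = -ln(1-0.35) = -ln(0.65) = 0.4308
L[2] = -ln(1-0.588) = -ln(0.412) = 0.8867
mean = (1.9661 + 0.4308 + 0.8867)/3 = 1.0945

1.0945


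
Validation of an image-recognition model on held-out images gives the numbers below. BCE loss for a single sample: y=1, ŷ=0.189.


BCE = -[y·ln(p) + (1-y)·ln(1-p)]
= -1·ln(0.189) - 0
= -ln(0.189) = 1.666

1.666


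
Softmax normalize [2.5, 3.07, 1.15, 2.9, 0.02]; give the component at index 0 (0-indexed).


Exponentials: e^2.5=12.1825, e^3.07=21.5419, e^1.15=3.1582, e^2.9=18.1741, e^0.02=1.0202
Sum = 56.0769
Softmax = [0.2172, 0.3841, 0.0563, 0.3241, 0.0182]
p[0] = 12.1825/56.0769 = 0.2172

0.2172


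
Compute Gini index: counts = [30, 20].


Probabilities: [30/50, 20/50] ≈ [0.6, 0.4]
Σpᵢ² = (900 + 400)/50² = 1300/2500
Gini = 1 - Σpᵢ² = 1 - 1300/2500 = 0.48

0.48


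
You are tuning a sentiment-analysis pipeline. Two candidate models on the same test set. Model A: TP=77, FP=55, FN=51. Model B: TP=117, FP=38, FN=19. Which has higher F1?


Model A: P=77/132=0.5833, R=77/128=0.6016, F1=2PR/(P+R)=2TP/(2TP+FP+FN)=154/260=0.5923
Model B: P=117/155=0.7548, R=117/136=0.8603, F1=2PR/(P+R)=2TP/(2TP+FP+FN)=234/291=0.8041
0.5923 < 0.8041 → Model B

Model B


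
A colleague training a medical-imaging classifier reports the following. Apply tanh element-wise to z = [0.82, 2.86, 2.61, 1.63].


tanh(0.82) = 0.6751
tanh(2.86) = 0.9935
tanh(2.61) = 0.9892
tanh(1.63) = 0.9261
result = [0.6751, 0.9935, 0.9892, 0.9261]

[0.6751, 0.9935, 0.9892, 0.9261]


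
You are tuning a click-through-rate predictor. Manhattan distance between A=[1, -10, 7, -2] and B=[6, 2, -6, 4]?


d = |1-6| + |-10-2| + |7+ 6| + |-2-4|
  = 5 + 12 + 13 + 6
  = 36

36


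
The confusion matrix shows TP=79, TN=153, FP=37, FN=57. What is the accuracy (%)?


Accuracy = (TP+TN)/(TP+TN+FP+FN)
= (79+153)/(326)
= 232/326 = 71.17%

71.17%


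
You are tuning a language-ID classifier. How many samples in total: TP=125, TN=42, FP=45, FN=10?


Total = TP + TN + FP + FN
= 125 + 42 + 45 + 10
= 222
(Predicted positive: 170, predicted negative: 52)

222


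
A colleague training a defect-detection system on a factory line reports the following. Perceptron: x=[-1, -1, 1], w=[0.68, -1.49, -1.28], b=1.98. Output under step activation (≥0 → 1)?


z = (-1)·(0.68) + (-1)·(-1.49) + (1)·(-1.28) + 1.98
  = 1.51
step(z) = 1 (z≥0)

1


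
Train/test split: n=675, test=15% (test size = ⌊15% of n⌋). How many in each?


Test = ⌊675·15/100⌋ = 101
Train = 675 - 101 = 574

Train: 574, Test: 101


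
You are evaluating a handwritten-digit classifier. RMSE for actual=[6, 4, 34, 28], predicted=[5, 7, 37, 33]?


MSE = 44/4 = 11
RMSE = √(44/4) = 3.3166

3.3166


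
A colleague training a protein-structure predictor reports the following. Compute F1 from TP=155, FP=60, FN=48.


Precision = 155/215 = 0.7209
Recall = 155/203 = 0.7635
F1 = 2·P·R/(P+R) = 2·TP/(2·TP+FP+FN) = 310/(310+60+48) = 310/418 = 0.7416

0.7416


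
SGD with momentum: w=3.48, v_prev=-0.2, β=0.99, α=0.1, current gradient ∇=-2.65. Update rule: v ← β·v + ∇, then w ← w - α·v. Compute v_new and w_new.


v_new = 0.99·-0.2 - 2.65 = -0.198 - 2.65 = -2.848
w_new = 3.48 - 0.1·-2.848 = 3.48 + 0.2848 = 3.7648

v_new=-2.848, w_new=3.7648


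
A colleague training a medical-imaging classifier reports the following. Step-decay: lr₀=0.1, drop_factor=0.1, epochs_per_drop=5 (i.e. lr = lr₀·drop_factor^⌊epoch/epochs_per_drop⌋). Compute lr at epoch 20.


n_drops = ⌊20/5⌋ = 4
lr = 0.1·0.1^4 = 0.1·0.0001 = 0.00001

0.00001


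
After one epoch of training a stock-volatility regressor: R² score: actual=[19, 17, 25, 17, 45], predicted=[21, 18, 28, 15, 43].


ȳ = 24.6
SS_res = Σ(y-ŷ)² = 22
SS_tot = Σ(y-ȳ)² = 563.2
R² = 1 - SS_res/SS_tot = 1 - 0.0391 = 0.9609

0.9609


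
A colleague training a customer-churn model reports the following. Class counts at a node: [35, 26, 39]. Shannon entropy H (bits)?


Probabilities: [35/100, 26/100, 39/100] ≈ [0.35, 0.26, 0.39]
H = -((35/100)·log₂(35/100) + (26/100)·log₂(26/100) + (39/100)·log₂(39/100))
  = 1.5652 bits

1.5652 bits


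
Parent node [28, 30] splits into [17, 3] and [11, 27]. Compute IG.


Parent = [28, 30], H_parent = 0.9991
H_left = 0.6098 (n=20), H_right = 0.868 (n=38)
H_children = (20/58)·0.6098 + (38/58)·0.868 = 0.779
IG = 0.9991 - 0.779 = 0.2201

0.2201


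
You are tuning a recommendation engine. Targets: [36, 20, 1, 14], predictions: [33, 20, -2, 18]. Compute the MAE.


Absolute errors: |36-33|=3, |20-20|=0, |1+ 2|=3, |14-18|=4
Sum = 10
MAE = 10/4 = 5/2

5/2


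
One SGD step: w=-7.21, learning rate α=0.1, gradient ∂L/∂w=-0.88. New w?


w_new = w - α·∇
= -7.21 - 0.1·-0.88
= -7.21 + 0.088
= -7.122

-7.122


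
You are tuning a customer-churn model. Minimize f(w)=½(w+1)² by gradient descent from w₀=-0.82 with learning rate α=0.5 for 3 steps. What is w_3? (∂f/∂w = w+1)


step 1: grad = -0.82+1 = 0.18; w = -0.82 - 0.5·(0.18) = -0.91
step 2: grad = -0.91+1 = 0.09; w = -0.91 - 0.5·(0.09) = -0.955
step 3: grad = -0.955+1 = 0.045; w = -0.955 - 0.5·(0.045) = -0.9775

-0.9775


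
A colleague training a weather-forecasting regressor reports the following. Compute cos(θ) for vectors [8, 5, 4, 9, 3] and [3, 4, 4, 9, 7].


A·B = 8·3 + 5·4 + 4·4 + 9·9 + 3·7 = 162
‖A‖ = √195 = 13.9642, ‖B‖ = √171 = 13.0767
cos = 162/(√195·√171) = 162/√33345 = 0.8872

0.8872


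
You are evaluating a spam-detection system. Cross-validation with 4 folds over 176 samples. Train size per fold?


Fold size = 176/4 = 44
Training per fold = 176 - 44 = 132

132


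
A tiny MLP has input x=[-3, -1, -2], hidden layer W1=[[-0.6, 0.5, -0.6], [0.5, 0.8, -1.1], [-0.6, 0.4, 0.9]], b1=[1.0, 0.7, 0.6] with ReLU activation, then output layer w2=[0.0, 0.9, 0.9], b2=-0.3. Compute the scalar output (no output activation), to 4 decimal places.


z1[0] = (-0.6)·(-3) + (0.5)·(-1) + (-0.6)·(-2) + 1.0 = 3.5
z1[1] = (0.5)·(-3) + (0.8)·(-1) + (-1.1)·(-2) + 0.7 = 0.6
z1[2] = (-0.6)·(-3) + (0.4)·(-1) + (0.9)·(-2) + 0.6 = 0.2
h = ReLU(z1) = [3.5, 0.6, 0.2]
output = (0.0)·(3.5) + (0.9)·(0.6) + (0.9)·(0.2) - 0.3 = 0.42

0.42


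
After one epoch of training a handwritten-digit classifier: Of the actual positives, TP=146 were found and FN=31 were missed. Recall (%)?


Recall = TP/(TP+FN)
= 146/(146+31)
= 146/177 = 82.49%

82.49%


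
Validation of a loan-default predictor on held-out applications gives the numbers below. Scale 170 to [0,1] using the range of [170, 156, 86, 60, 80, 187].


min=60, max=187
(170-60)/(187-60) = 110/127 = 0.8661

0.8661


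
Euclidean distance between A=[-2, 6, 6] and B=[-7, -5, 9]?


d = √((-2+ 7)² + (6+ 5)² + (6-9)²)
  = √(25 + 121 + 9)
  = √155 = 12.4499

12.4499


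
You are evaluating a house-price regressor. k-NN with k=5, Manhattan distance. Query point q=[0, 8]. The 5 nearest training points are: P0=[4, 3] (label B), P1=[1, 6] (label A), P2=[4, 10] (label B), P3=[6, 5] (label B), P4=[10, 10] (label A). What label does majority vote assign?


d(q,P0) = 9  (label B)
d(q,P1) = 3  (label A)
d(q,P2) = 6  (label B)
d(q,P3) = 9  (label B)
d(q,P4) = 12  (label A)
Votes: A=2, B=3
Majority → B

B


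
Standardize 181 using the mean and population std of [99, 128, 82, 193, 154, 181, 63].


μ = 128.5714, σ = 46.1205
z = (181 - 128.5714)/46.1205 = 1.1368

1.1368


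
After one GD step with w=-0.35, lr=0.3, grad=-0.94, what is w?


w_new = w - α·∇
= -0.35 - 0.3·-0.94
= -0.35 + 0.282
= -0.068

-0.068


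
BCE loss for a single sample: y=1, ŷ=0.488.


BCE = -[y·ln(p) + (1-y)·ln(1-p)]
= -1·ln(0.488) - 0
= -ln(0.488) = 0.7174

0.7174


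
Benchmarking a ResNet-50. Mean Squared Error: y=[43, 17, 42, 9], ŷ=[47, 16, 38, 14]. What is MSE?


Squared errors: (43-47)²=16, (17-16)²=1, (42-38)²=16, (9-14)²=25
Sum = 58
MSE = 58/4 = 29/2

29/2


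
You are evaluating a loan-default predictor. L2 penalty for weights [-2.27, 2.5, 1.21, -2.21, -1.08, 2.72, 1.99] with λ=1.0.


‖w‖₂² = (-2.27)² + (2.5)² + (1.21)² + (-2.21)² + (-1.08)² + (2.72)² + (1.99)²
     = 5.1529 + 6.25 + 1.4641 + 4.8841 + 1.1664 + 7.3984 + 3.9601
     = 30.276
λ·‖w‖₂² = 1.0·30.276 = 30.276

30.276


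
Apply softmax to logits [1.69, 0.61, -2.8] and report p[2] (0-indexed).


Exponentials: e^1.69=5.4195, e^0.61=1.8404, e^-2.8=0.0608
Sum = 7.3207
Softmax = [0.7403, 0.2514, 0.0083]
p[2] = 0.0608/7.3207 = 0.0083

0.0083


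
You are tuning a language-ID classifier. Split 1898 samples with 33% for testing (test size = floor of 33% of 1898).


Test = ⌊1898·33/100⌋ = 626
Train = 1898 - 626 = 1272

Train: 1272, Test: 626


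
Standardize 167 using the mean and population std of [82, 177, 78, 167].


μ = 126, σ = 46.1573
z = (167 - 126)/46.1573 = 0.8883

0.8883


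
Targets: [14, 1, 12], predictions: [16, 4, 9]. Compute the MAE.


Absolute errors: |14-16|=2, |1-4|=3, |12-9|=3
Sum = 8
MAE = 8/3 = 8/3

8/3


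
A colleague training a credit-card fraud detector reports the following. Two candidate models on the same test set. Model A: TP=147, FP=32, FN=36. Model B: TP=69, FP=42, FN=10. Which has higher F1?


Model A: P=147/179=0.8212, R=147/183=0.8033, F1=2PR/(P+R)=2TP/(2TP+FP+FN)=294/362=0.8122
Model B: P=69/111=0.6216, R=69/79=0.8734, F1=2PR/(P+R)=2TP/(2TP+FP+FN)=138/190=0.7263
0.8122 > 0.7263 → Model A

Model A


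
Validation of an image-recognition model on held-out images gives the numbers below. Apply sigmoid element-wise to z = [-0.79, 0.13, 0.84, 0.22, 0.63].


σ(-0.79) = 1/(1+e^0.79) = 0.3122
σ(0.13) = 1/(1+e^-0.13) = 0.5325
σ(0.84) = 1/(1+e^-0.84) = 0.6985
σ(0.22) = 1/(1+e^-0.22) = 0.5548
σ(0.63) = 1/(1+e^-0.63) = 0.6525
result = [0.3122, 0.5325, 0.6985, 0.5548, 0.6525]

[0.3122, 0.5325, 0.6985, 0.5548, 0.6525]


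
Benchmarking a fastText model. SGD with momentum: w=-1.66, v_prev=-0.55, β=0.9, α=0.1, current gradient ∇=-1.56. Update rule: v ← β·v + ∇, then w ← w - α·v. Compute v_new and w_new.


v_new = 0.9·-0.55 - 1.56 = -0.495 - 1.56 = -2.055
w_new = -1.66 - 0.1·-2.055 = -1.66 + 0.2055 = -1.4545

v_new=-2.055, w_new=-1.4545


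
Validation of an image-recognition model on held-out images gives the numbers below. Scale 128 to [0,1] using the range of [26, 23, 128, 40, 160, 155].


min=23, max=160
(128-23)/(160-23) = 105/137 = 0.7664

0.7664


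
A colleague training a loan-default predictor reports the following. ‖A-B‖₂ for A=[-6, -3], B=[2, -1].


d = √((-6-2)² + (-3+ 1)²)
  = √(64 + 4)
  = √68 = 8.2462

8.2462


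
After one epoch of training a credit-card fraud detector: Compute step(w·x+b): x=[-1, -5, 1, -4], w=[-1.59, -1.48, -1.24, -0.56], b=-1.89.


z = (-1)·(-1.59) + (-5)·(-1.48) + (1)·(-1.24) + (-4)·(-0.56) - 1.89
  = 8.1
step(z) = 1 (z≥0)

1


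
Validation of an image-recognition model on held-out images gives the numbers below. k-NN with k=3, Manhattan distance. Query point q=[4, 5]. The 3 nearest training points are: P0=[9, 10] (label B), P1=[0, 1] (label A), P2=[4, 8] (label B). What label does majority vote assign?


d(q,P0) = 10  (label B)
d(q,P1) = 8  (label A)
d(q,P2) = 3  (label B)
Votes: A=1, B=2
Majority → B

B


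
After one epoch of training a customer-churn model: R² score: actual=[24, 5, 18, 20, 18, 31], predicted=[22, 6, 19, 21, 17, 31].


ȳ = 19.3333
SS_res = Σ(y-ŷ)² = 8
SS_tot = Σ(y-ȳ)² = 367.33
R² = 1 - SS_res/SS_tot = 1 - 0.0218 = 0.9782

0.9782


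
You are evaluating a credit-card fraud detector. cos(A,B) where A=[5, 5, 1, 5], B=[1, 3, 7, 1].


A·B = 5·1 + 5·3 + 1·7 + 5·1 = 32
‖A‖ = √76 = 8.7178, ‖B‖ = √60 = 7.746
cos = 32/(√76·√60) = 32/√4560 = 0.4739

0.4739


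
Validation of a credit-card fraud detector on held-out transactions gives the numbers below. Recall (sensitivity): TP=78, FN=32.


Recall = TP/(TP+FN)
= 78/(78+32)
= 78/110 = 70.91%

70.91%


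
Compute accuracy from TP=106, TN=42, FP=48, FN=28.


Accuracy = (TP+TN)/(TP+TN+FP+FN)
= (106+42)/(224)
= 148/224 = 66.07%

66.07%


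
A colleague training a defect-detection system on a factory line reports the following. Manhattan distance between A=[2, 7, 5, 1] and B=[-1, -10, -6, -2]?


d = |2+ 1| + |7+ 10| + |5+ 6| + |1+ 2|
  = 3 + 17 + 11 + 3
  = 34

34


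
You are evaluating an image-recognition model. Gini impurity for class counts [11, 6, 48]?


Probabilities: [11/65, 6/65, 48/65] ≈ [0.1692, 0.0923, 0.7385]
Σpᵢ² = (121 + 36 + 2304)/65² = 2461/4225
Gini = 1 - Σpᵢ² = 1 - 2461/4225 = 0.4175

0.4175


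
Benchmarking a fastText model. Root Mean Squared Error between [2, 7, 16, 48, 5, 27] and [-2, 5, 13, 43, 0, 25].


MSE = 83/6 = 13.8333
RMSE = √(83/6) = 3.7193

3.7193


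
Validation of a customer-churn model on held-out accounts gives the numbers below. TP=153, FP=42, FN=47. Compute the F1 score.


Precision = 153/195 = 0.7846
Recall = 153/200 = 0.765
F1 = 2·P·R/(P+R) = 2·TP/(2·TP+FP+FN) = 306/(306+42+47) = 306/395 = 0.7747

0.7747


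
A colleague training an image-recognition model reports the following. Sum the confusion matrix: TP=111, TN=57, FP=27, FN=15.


Total = TP + TN + FP + FN
= 111 + 57 + 27 + 15
= 210
(Predicted positive: 138, predicted negative: 72)

210


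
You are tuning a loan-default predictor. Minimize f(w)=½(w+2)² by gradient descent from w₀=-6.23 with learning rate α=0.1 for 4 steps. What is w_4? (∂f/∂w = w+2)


step 1: grad = -6.23+2 = -4.23; w = -6.23 - 0.1·(-4.23) = -5.807
step 2: grad = -5.807+2 = -3.807; w = -5.807 - 0.1·(-3.807) = -5.4263
step 3: grad = -5.4263+2 = -3.4263; w = -5.4263 - 0.1·(-3.4263) = -5.08367
step 4: grad = -5.08367+2 = -3.08367; w = -5.08367 - 0.1·(-3.08367) = -4.775303

-4.775303


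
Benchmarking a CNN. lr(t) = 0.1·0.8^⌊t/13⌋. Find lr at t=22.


n_drops = ⌊22/13⌋ = 1
lr = 0.1·0.8^1 = 0.1·0.8 = 0.08

0.08


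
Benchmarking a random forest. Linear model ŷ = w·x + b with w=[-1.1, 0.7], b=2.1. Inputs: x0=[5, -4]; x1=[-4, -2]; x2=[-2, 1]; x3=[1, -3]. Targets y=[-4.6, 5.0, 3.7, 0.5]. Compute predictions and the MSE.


ŷ0 = (-1.1)·(5) + (0.7)·(-4) + 2.1 = -6.2
ŷ1 = (-1.1)·(-4) + (0.7)·(-2) + 2.1 = 5.1
ŷ2 = (-1.1)·(-2) + (0.7)·(1) + 2.1 = 5.0
ŷ3 = (-1.1)·(1) + (0.7)·(-3) + 2.1 = -1.1
errors² = [2.56, 0.01, 1.69, 2.56]
MSE = 6.8200/4 = 1.705

1.705


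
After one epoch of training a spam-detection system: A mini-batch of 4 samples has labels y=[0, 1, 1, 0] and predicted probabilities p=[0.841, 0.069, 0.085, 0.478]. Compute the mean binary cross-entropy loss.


L[0] = -ln(1-0.841) = -ln(0.159) = 1.8389
L[1] = -ln(0.069) = 2.6736
L[2] = -ln(0.085) = 2.4651
L[3] = -ln(1-0.478) = -ln(0.522) = 0.6501
mean = (1.8389 + 2.6736 + 2.4651 + 0.6501)/4 = 1.9069

1.9069


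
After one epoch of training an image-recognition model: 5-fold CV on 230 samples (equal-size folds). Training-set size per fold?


Fold size = 230/5 = 46
Training per fold = 230 - 46 = 184

184


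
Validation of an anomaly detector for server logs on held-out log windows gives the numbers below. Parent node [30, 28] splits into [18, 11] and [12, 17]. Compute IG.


Parent = [30, 28], H_parent = 0.9991
H_left = 0.9576 (n=29), H_right = 0.9784 (n=29)
H_children = (29/58)·0.9576 + (29/58)·0.9784 = 0.968
IG = 0.9991 - 0.968 = 0.0311

0.0311


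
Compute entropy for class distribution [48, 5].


Probabilities: [48/53, 5/53] ≈ [0.9057, 0.0943]
H = -((48/53)·log₂(48/53) + (5/53)·log₂(5/53))
  = 0.4508 bits

0.4508 bits


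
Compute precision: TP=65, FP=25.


Precision = TP/(TP+FP)
= 65/(65+25)
= 65/90 = 72.22%

72.22%


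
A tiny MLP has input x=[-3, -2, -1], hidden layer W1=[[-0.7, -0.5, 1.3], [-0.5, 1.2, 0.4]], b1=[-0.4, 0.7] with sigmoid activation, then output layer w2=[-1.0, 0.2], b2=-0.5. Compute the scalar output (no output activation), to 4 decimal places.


z1[0] = (-0.7)·(-3) + (-0.5)·(-2) + (1.3)·(-1) - 0.4 = 1.4
z1[1] = (-0.5)·(-3) + (1.2)·(-2) + (0.4)·(-1) + 0.7 = -0.6
h = sigmoid(z1) = [0.8022, 0.3543]
output = (-1.0)·(0.8022) + (0.2)·(0.3543) - 0.5 = -1.2313

-1.2313


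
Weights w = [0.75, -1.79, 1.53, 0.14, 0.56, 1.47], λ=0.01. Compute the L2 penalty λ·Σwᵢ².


‖w‖₂² = (0.75)² + (-1.79)² + (1.53)² + (0.14)² + (0.56)² + (1.47)²
     = 0.5625 + 3.2041 + 2.3409 + 0.0196 + 0.3136 + 2.1609
     = 8.6016
λ·‖w‖₂² = 0.01·8.6016 = 0.086016

0.086016


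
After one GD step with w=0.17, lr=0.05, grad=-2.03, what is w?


w_new = w - α·∇
= 0.17 - 0.05·-2.03
= 0.17 + 0.1015
= 0.2715

0.2715


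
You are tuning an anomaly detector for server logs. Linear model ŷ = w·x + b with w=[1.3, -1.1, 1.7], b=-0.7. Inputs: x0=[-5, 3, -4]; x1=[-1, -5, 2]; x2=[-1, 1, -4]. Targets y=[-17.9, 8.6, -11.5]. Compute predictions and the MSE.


ŷ0 = (1.3)·(-5) + (-1.1)·(3) + (1.7)·(-4) - 0.7 = -17.3
ŷ1 = (1.3)·(-1) + (-1.1)·(-5) + (1.7)·(2) - 0.7 = 6.9
ŷ2 = (1.3)·(-1) + (-1.1)·(1) + (1.7)·(-4) - 0.7 = -9.9
errors² = [0.36, 2.89, 2.56]
MSE = 5.8100/3 = 1.9367

1.9367


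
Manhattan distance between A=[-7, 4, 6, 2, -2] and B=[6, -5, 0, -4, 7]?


d = |-7-6| + |4+ 5| + |6-0| + |2+ 4| + |-2-7|
  = 13 + 9 + 6 + 6 + 9
  = 43

43


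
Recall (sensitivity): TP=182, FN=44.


Recall = TP/(TP+FN)
= 182/(182+44)
= 182/226 = 80.53%

80.53%


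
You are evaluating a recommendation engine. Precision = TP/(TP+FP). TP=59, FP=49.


Precision = TP/(TP+FP)
= 59/(59+49)
= 59/108 = 54.63%

54.63%
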